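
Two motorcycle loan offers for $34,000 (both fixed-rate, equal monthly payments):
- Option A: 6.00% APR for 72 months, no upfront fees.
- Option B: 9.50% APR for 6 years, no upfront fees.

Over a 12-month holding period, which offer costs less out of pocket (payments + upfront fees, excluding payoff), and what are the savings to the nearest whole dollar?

Option A: monthly rate = 6%/12 = 0.0050000; payment = 34,000 × 0.0050000 / (1 − (1+0.0050000)^−72) = $563.48.
Option B: monthly rate = 9.5%/12 = 0.0079167; payment = 34,000 × 0.0079167 / (1 − (1+0.0079167)^−72) = $621.34.
Over 12 months: Option A costs 12 × $563.48 = $6,761.76; Option B costs 12 × $621.34 = $7,456.08.
Option A is cheaper by $7,456.08 − $6,761.76 = $694.32.

Option A by $694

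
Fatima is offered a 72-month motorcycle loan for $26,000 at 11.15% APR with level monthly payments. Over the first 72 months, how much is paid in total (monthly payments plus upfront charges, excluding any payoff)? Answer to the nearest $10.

Monthly rate = 11.15%/12 = 0.0092917; payment = 26,000 × 0.0092917 / (1 − (1+0.0092917)^−72) = $496.89.
Total outlay = 72 × $496.89 = $35,776.08.

$35,780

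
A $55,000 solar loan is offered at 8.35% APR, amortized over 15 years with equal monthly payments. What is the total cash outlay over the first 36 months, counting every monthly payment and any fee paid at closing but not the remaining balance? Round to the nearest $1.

At 8.35% the monthly rate is 0.0069583, so the payment is 55,000 × 0.0069583 / (1 − 1.0069583^−180) = $536.78.
Total outlay = 36 × $536.78 = $19,324.08.

$19,324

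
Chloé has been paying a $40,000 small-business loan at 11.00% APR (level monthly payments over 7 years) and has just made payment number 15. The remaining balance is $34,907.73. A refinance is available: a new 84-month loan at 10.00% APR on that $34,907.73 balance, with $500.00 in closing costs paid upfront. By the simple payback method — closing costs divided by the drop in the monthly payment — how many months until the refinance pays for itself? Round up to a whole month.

Current payment = 40,000 × 11%/12 / (1 − (1+0.0091667)^−84) = $684.90.
Refinanced payment = 34,907.73 × 0.0083333 / (1 − (1+0.0083333)^−84) = $579.51.
Monthly savings = $684.90 − $579.51 = $105.39.
Break-even = $500.00 / $105.39 = 4.74 → 5 months.

5 months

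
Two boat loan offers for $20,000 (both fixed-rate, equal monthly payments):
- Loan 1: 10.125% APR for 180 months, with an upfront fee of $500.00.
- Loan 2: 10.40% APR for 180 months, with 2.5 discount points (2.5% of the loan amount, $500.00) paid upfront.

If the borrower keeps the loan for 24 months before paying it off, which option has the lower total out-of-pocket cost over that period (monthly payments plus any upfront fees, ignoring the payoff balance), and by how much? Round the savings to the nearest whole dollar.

Loan 1 by $81

Loan 1: monthly rate = 10.125%/12 = 0.0084375; payment = 20,000 × 0.0084375 / (1 − (1+0.0084375)^−180) = $216.45.
Loan 2: monthly rate = 10.4%/12 = 0.0086667; payment = 20,000 × 0.0086667 / (1 − (1+0.0086667)^−180) = $219.84.
Over 24 months: Loan 1 costs 24 × $216.45 + $500.00 = $5,694.80; Loan 2 costs 24 × $219.84 + $500.00 = $5,776.16.
Loan 1 is cheaper by $5,776.16 − $5,694.80 = $81.36.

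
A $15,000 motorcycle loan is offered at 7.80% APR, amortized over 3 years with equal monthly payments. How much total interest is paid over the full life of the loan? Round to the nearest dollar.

Monthly rate = 7.8%/12 = 0.0065000; payment = 15,000 × 0.0065000 / (1 − (1+0.0065000)^−36) = $468.66.
Total paid = 36 × $468.66 = $16,871.76; interest = $16,871.76 − $15,000 = $1,871.76.

$1,872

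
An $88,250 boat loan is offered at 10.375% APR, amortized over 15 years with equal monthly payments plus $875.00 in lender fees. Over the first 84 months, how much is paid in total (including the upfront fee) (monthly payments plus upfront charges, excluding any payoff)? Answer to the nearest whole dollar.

$82,245

At 10.375% the monthly rate is 0.0086458, so the payment is 88,250 × 0.0086458 / (1 − 1.0086458^−180) = $968.69.
Total outlay = 84 × $968.69 + $875.00 = $82,244.96.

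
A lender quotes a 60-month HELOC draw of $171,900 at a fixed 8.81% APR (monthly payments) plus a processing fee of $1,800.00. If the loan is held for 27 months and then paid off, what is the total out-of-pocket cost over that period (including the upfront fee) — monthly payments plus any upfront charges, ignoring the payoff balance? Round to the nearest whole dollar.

$97,718

Monthly rate = 8.81%/12 = 0.0073417; payment = 171,900 × 0.0073417 / (1 − (1+0.0073417)^−60) = $3,552.53.
Total outlay = 27 × $3,552.53 + $1,800.00 = $97,718.31.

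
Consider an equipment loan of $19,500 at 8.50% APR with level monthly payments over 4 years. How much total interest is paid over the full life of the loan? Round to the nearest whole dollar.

$3,571

Monthly rate = 8.5%/12 = 0.0070833; payment = 19,500 × 0.0070833 / (1 − (1+0.0070833)^−48) = $480.64.
Total paid = 48 × $480.64 = $23,070.72; interest = $23,070.72 − $19,500 = $3,570.72.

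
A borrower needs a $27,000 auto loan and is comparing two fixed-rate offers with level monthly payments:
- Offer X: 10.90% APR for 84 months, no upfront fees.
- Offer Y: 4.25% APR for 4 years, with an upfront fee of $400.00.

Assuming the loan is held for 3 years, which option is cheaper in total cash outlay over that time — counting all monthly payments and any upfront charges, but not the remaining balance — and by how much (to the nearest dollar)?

Offer X: at 10.90% the monthly rate is 0.0090833, so the payment is 27,000 × 0.0090833 / (1 − 1.0090833^−84) = $460.89.
Offer Y: monthly rate = 4.25%/12 = 0.0035417; payment = 27,000 × 0.0035417 / (1 − (1+0.0035417)^−48) = $612.66.
Over 36 months: Offer X costs 36 × $460.89 = $16,592.04; Offer Y costs 36 × $612.66 + $400.00 = $22,455.76.
Offer X is cheaper by $22,455.76 − $16,592.04 = $5,863.72.

Offer X by $5,864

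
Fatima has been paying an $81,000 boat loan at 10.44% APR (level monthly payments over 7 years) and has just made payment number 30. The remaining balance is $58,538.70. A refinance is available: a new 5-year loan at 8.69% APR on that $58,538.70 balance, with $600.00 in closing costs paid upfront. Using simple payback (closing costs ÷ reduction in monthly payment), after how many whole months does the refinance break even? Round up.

4 months

Current payment = 81,000 × 10.44%/12 / (1 − (1+0.0087000)^−84) = $1,363.18.
Refinanced payment = 58,538.70 × 0.0072417 / (1 − (1+0.0072417)^−60) = $1,206.38.
Monthly savings = $1,363.18 − $1,206.38 = $156.80.
Break-even = $600.00 / $156.80 = 3.83 → 4 months.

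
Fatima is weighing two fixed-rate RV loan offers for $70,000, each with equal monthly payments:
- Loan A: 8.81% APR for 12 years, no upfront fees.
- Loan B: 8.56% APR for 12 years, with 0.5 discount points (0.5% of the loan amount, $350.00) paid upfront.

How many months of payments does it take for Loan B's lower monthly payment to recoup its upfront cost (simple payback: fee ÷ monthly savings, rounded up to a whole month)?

36 months

Loan A: at 8.81% the monthly rate is 0.0073417, so the payment is 70,000 × 0.0073417 / (1 − 1.0073417^−144) = $789.15.
Loan B: at 8.56% the monthly rate is 0.0071333, so the payment is 70,000 × 0.0071333 / (1 − 1.0071333^−144) = $779.38.
Monthly savings = $789.15 − $779.38 = $9.77.
Break-even = $350.00 / $9.77 = 35.82 → 36 months.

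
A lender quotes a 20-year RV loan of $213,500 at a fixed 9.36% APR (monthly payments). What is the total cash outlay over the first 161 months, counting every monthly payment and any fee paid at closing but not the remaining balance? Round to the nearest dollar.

$317,270

At 9.36% the monthly rate is 0.0078000, so the payment is 213,500 × 0.0078000 / (1 − 1.0078000^−240) = $1,970.62.
Total outlay = 161 × $1,970.62 = $317,269.82.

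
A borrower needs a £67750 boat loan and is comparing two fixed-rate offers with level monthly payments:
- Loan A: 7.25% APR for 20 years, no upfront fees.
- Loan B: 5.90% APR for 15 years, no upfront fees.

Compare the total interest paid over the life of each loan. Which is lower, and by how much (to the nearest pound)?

Loan B by £26,264

Loan A: monthly rate = 7.25%/12 = 0.0060417; payment = 67,750 × 0.0060417 / (1 − (1+0.0060417)^−240) = £535.48.
Total interest on Loan A = 240 × £535.48 − £67,750 = £60,765.20.
Loan B: monthly rate = 5.9%/12 = 0.0049167; payment = 67,750 × 0.0049167 / (1 − (1+0.0049167)^−180) = £568.06.
Total interest on Loan B = 180 × £568.06 − £67,750 = £34,500.80.
Loan B is lower by £26,264.40.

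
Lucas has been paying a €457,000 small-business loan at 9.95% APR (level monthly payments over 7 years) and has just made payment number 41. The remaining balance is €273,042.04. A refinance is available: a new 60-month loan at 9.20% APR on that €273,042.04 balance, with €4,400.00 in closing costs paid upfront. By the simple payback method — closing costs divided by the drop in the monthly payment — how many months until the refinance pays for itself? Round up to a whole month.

3 months

Current payment = 457,000 × 9.95%/12 / (1 − (1+0.0082917)^−84) = €7,574.94.
Refinanced payment = 273,042.04 × 0.0076667 / (1 − (1+0.0076667)^−60) = €5,694.44.
Monthly savings = €7,574.94 − €5,694.44 = €1,880.50.
Break-even = €4,400.00 / €1,880.50 = 2.34 → 3 months.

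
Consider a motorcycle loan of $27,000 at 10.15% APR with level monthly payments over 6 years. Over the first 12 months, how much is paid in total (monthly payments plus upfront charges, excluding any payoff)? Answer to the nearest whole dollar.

At 10.15% the monthly rate is 0.0084583, so the payment is 27,000 × 0.0084583 / (1 − 1.0084583^−72) = $502.24.
Total outlay = 12 × $502.24 = $6,026.88.

$6,027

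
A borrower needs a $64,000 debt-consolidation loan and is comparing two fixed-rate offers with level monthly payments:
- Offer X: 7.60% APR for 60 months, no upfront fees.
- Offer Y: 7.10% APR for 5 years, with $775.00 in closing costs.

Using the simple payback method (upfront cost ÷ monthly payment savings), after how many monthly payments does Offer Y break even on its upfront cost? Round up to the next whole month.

52 months

Offer X: monthly rate = 7.6%/12 = 0.0063333; payment = 64,000 × 0.0063333 / (1 − (1+0.0063333)^−60) = $1,285.47.
Offer Y: monthly rate = 7.1%/12 = 0.0059167; payment = 64,000 × 0.0059167 / (1 − (1+0.0059167)^−60) = $1,270.30.
Monthly savings = $1,285.47 − $1,270.30 = $15.17.
Break-even = $775.00 / $15.17 = 51.09 → 52 months.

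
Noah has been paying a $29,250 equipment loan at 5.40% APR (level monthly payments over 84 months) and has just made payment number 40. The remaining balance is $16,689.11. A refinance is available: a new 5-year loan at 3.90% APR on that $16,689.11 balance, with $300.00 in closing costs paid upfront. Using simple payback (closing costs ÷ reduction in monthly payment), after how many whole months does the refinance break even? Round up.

Current payment = 29,250 × 5.4%/12 / (1 − (1+0.0045000)^−84) = $418.94.
Refinanced payment = 16,689.11 × 0.0032500 / (1 − (1+0.0032500)^−60) = $306.60.
Monthly savings = $418.94 − $306.60 = $112.34.
Break-even = $300.00 / $112.34 = 2.67 → 3 months.

3 months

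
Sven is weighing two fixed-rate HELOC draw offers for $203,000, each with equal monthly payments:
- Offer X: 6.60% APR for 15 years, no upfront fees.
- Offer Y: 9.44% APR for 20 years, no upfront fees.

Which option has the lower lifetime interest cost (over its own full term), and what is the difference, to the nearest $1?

Offer X: monthly rate = 6.6%/12 = 0.0055000; payment = 203,000 × 0.0055000 / (1 − (1+0.0055000)^−180) = $1,779.53.
Total interest on Offer X = 180 × $1,779.53 − $203,000 = $117,315.40.
Offer Y: at 9.44% the monthly rate is 0.0078667, so the payment is 203,000 × 0.0078667 / (1 − 1.0078667^−240) = $1,884.28.
Total interest on Offer Y = 240 × $1,884.28 − $203,000 = $249,227.20.
Offer X is lower by $131,911.80.

Offer X by $131,912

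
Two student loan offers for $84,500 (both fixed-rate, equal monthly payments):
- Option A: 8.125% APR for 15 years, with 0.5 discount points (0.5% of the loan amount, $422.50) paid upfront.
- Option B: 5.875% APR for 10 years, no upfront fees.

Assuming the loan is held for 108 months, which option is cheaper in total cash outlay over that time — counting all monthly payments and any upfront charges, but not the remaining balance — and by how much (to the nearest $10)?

Option A: at 8.125% the monthly rate is 0.0067708, so the payment is 84,500 × 0.0067708 / (1 − 1.0067708^−180) = $813.64.
Option B: monthly rate = 5.875%/12 = 0.0048958; payment = 84,500 × 0.0048958 / (1 − (1+0.0048958)^−120) = $932.83.
Over 108 months: Option A costs 108 × $813.64 + $422.50 = $88,295.62; Option B costs 108 × $932.83 = $100,745.64.
Option A is cheaper by $100,745.64 − $88,295.62 = $12,450.02.

Option A by $12,450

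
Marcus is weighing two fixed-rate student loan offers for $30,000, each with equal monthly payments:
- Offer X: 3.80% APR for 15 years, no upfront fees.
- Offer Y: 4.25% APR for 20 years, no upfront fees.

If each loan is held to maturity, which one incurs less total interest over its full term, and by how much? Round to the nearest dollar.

Offer X by $5,181

Offer X: monthly rate = 3.8%/12 = 0.0031667; payment = 30,000 × 0.0031667 / (1 − (1+0.0031667)^−180) = $218.91.
Total interest on Offer X = 180 × $218.91 − $30,000 = $9,403.80.
Offer Y: at 4.25% the monthly rate is 0.0035417, so the payment is 30,000 × 0.0035417 / (1 − 1.0035417^−240) = $185.77.
Total interest on Offer Y = 240 × $185.77 − $30,000 = $14,584.80.
Offer X is lower by $5,181.00.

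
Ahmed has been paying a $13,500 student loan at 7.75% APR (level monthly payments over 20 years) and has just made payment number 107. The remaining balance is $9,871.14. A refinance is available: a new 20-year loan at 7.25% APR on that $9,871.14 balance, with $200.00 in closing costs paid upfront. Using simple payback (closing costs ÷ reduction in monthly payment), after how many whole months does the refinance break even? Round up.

Current payment = 13,500 × 7.75%/12 / (1 − (1+0.0064583)^−240) = $110.83.
Refinanced payment = 9,871.14 × 0.0060417 / (1 − (1+0.0060417)^−240) = $78.02.
Monthly savings = $110.83 − $78.02 = $32.81.
Break-even = $200.00 / $32.81 = 6.10 → 7 months.

7 months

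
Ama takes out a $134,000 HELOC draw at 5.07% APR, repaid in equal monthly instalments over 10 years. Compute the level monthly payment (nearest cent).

$1,425.87

At 5.07% the monthly rate is 0.0042250, so the payment is 134,000 × 0.0042250 / (1 − 1.0042250^−120) = $1,425.87.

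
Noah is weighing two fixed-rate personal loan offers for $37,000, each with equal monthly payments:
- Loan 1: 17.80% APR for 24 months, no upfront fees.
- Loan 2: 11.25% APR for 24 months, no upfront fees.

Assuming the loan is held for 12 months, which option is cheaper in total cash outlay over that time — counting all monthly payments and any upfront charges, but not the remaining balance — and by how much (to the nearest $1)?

Loan 2 by $1,378

Loan 1: monthly rate = 17.8%/12 = 0.0148333; payment = 37,000 × 0.0148333 / (1 − (1+0.0148333)^−24) = $1,843.62.
Loan 2: at 11.25% the monthly rate is 0.0093750, so the payment is 37,000 × 0.0093750 / (1 − 1.0093750^−24) = $1,728.79.
Over 12 months: Loan 1 costs 12 × $1,843.62 = $22,123.44; Loan 2 costs 12 × $1,728.79 = $20,745.48.
Loan 2 is cheaper by $22,123.44 − $20,745.48 = $1,377.96.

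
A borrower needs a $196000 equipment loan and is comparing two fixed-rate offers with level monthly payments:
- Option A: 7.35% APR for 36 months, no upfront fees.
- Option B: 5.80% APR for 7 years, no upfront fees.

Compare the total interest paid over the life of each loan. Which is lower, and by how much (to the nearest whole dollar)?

Option A by $19,940

Option A: monthly rate = 7.35%/12 = 0.0061250; payment = 196,000 × 0.0061250 / (1 − (1+0.0061250)^−36) = $6,083.33.
Total interest on Option A = 36 × $6,083.33 − $196,000 = $22,999.88.
Option B: monthly rate = 5.8%/12 = 0.0048333; payment = 196,000 × 0.0048333 / (1 − (1+0.0048333)^−84) = $2,844.52.
Total interest on Option B = 84 × $2,844.52 − $196,000 = $42,939.68.
Option A is lower by $19,939.80.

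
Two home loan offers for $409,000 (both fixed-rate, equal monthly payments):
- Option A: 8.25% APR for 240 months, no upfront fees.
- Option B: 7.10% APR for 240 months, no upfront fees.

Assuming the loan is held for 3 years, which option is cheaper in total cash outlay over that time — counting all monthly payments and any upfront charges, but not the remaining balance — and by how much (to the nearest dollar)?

Option B by $10,418

Option A: at 8.25% the monthly rate is 0.0068750, so the payment is 409,000 × 0.0068750 / (1 − 1.0068750^−240) = $3,484.95.
Option B: at 7.10% the monthly rate is 0.0059167, so the payment is 409,000 × 0.0059167 / (1 − 1.0059167^−240) = $3,195.57.
Over 36 months: Option A costs 36 × $3,484.95 = $125,458.20; Option B costs 36 × $3,195.57 = $115,040.52.
Option B is cheaper by $125,458.20 − $115,040.52 = $10,417.68.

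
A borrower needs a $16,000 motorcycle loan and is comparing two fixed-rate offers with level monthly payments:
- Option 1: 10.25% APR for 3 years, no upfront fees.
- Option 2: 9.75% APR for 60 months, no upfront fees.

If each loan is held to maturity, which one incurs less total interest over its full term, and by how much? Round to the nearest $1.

Option 1 by $1,626

Option 1: at 10.25% the monthly rate is 0.0085417, so the payment is 16,000 × 0.0085417 / (1 − 1.0085417^−36) = $518.16.
Total interest on Option 1 = 36 × $518.16 − $16,000 = $2,653.76.
Option 2: at 9.75% the monthly rate is 0.0081250, so the payment is 16,000 × 0.0081250 / (1 − 1.0081250^−60) = $337.99.
Total interest on Option 2 = 60 × $337.99 − $16,000 = $4,279.40.
Option 1 is lower by $1,625.64.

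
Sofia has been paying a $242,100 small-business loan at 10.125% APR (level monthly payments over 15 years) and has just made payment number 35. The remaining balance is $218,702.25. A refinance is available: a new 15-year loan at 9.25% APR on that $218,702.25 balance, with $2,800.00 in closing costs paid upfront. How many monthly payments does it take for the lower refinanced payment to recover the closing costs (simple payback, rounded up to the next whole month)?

Current payment = 242,100 × 10.125%/12 / (1 − (1+0.0084375)^−180) = $2,620.16.
Refinanced payment = 218,702.25 × 0.0077083 / (1 − (1+0.0077083)^−180) = $2,250.87.
Monthly savings = $2,620.16 − $2,250.87 = $369.29.
Break-even = $2,800.00 / $369.29 = 7.58 → 8 months.

8 months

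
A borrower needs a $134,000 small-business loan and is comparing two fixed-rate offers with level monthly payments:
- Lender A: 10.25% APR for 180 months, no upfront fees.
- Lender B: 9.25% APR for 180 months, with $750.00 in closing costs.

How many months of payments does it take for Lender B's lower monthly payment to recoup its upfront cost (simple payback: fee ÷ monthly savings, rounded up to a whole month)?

10 months

Lender A: at 10.25% the monthly rate is 0.0085417, so the payment is 134,000 × 0.0085417 / (1 − 1.0085417^−180) = $1,460.53.
Lender B: at 9.25% the monthly rate is 0.0077083, so the payment is 134,000 × 0.0077083 / (1 − 1.0077083^−180) = $1,379.12.
Monthly savings = $1,460.53 − $1,379.12 = $81.41.
Break-even = $750.00 / $81.41 = 9.21 → 10 months.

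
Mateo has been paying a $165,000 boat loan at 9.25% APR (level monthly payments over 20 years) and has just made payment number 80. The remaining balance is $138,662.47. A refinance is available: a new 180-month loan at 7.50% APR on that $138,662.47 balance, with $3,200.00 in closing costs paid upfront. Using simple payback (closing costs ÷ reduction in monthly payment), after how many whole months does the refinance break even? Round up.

Current payment = 165,000 × 9.25%/12 / (1 − (1+0.0077083)^−240) = $1,511.18.
Refinanced payment = 138,662.47 × 0.0062500 / (1 − (1+0.0062500)^−180) = $1,285.42.
Monthly savings = $1,511.18 − $1,285.42 = $225.76.
Break-even = $3,200.00 / $225.76 = 14.17 → 15 months.

15 months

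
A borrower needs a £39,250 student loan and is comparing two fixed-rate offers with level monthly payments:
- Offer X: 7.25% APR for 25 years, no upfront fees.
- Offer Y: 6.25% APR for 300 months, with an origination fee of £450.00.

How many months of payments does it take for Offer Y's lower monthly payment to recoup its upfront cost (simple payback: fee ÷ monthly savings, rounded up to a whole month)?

19 months

Offer X: monthly rate = 7.25%/12 = 0.0060417; payment = 39,250 × 0.0060417 / (1 − (1+0.0060417)^−300) = £283.70.
Offer Y: monthly rate = 6.25%/12 = 0.0052083; payment = 39,250 × 0.0052083 / (1 − (1+0.0052083)^−300) = £258.92.
Monthly savings = £283.70 − £258.92 = £24.78.
Break-even = £450.00 / £24.78 = 18.16 → 19 months.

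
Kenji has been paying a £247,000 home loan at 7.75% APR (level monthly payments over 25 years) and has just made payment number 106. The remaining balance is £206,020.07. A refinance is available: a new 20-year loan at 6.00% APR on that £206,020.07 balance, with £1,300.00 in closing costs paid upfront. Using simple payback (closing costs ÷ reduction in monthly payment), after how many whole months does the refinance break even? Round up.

Current payment = 247,000 × 7.75%/12 / (1 − (1+0.0064583)^−300) = £1,865.66.
Refinanced payment = 206,020.07 × 0.0050000 / (1 − (1+0.0050000)^−240) = £1,475.99.
Monthly savings = £1,865.66 − £1,475.99 = £389.67.
Break-even = £1,300.00 / £389.67 = 3.34 → 4 months.

4 months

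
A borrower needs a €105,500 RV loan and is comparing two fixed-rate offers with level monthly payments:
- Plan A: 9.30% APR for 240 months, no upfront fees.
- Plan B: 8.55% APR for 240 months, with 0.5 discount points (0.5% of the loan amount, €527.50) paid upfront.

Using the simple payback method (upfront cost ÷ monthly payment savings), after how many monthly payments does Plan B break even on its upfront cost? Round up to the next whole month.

11 months

Plan A: at 9.30% the monthly rate is 0.0077500, so the payment is 105,500 × 0.0077500 / (1 − 1.0077500^−240) = €969.66.
Plan B: at 8.55% the monthly rate is 0.0071250, so the payment is 105,500 × 0.0071250 / (1 − 1.0071250^−240) = €918.89.
Monthly savings = €969.66 − €918.89 = €50.77.
Break-even = €527.50 / €50.77 = 10.39 → 11 months.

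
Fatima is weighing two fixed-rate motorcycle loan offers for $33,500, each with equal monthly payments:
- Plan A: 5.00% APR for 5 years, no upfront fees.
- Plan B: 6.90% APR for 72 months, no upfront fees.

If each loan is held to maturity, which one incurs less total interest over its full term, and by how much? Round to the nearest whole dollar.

Plan A: at 5.00% the monthly rate is 0.0041667, so the payment is 33,500 × 0.0041667 / (1 − 1.0041667^−60) = $632.19.
Total interest on Plan A = 60 × $632.19 − $33,500 = $4,431.40.
Plan B: at 6.90% the monthly rate is 0.0057500, so the payment is 33,500 × 0.0057500 / (1 − 1.0057500^−72) = $569.53.
Total interest on Plan B = 72 × $569.53 − $33,500 = $7,506.16.
Plan A is lower by $3,074.76.

Plan A by $3,075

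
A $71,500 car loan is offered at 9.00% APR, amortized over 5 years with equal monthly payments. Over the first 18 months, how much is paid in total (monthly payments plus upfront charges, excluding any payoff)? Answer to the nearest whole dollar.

$26,716

At 9.00% the monthly rate is 0.0075000, so the payment is 71,500 × 0.0075000 / (1 − 1.0075000^−60) = $1,484.22.
Total outlay = 18 × $1,484.22 = $26,715.96.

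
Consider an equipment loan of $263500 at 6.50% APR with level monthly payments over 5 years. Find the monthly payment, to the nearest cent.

$5,155.68

Monthly rate = 6.5%/12 = 0.0054167; payment = 263,500 × 0.0054167 / (1 − (1+0.0054167)^−60) = $5,155.68.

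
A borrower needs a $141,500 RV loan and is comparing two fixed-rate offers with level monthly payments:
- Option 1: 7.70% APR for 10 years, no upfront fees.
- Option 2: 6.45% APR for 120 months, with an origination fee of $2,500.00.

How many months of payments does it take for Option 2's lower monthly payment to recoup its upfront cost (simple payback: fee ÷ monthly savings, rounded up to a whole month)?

28 months

Option 1: monthly rate = 7.7%/12 = 0.0064167; payment = 141,500 × 0.0064167 / (1 − (1+0.0064167)^−120) = $1,694.44.
Option 2: at 6.45% the monthly rate is 0.0053750, so the payment is 141,500 × 0.0053750 / (1 − 1.0053750^−120) = $1,603.11.
Monthly savings = $1,694.44 − $1,603.11 = $91.33.
Break-even = $2,500.00 / $91.33 = 27.37 → 28 months.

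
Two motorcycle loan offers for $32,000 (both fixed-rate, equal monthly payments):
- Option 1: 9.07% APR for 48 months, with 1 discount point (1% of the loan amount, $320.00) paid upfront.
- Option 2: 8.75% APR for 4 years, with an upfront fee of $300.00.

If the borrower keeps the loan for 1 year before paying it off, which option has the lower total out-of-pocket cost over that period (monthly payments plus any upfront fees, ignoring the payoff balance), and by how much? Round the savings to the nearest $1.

Option 1: monthly rate = 9.07%/12 = 0.0075583; payment = 32,000 × 0.0075583 / (1 − (1+0.0075583)^−48) = $797.39.
Option 2: at 8.75% the monthly rate is 0.0072917, so the payment is 32,000 × 0.0072917 / (1 − 1.0072917^−48) = $792.53.
Over 12 months: Option 1 costs 12 × $797.39 + $320.00 = $9,888.68; Option 2 costs 12 × $792.53 + $300.00 = $9,810.36.
Option 2 is cheaper by $9,888.68 − $9,810.36 = $78.32.

Option 2 by $78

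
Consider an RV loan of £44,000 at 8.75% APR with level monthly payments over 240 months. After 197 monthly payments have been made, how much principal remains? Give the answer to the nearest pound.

£14,308

With monthly rate i = 8.75%/12 = 0.0072917, the balance after k of n payments is P · [(1+i)^n − (1+i)^k] / [(1+i)^n − 1].
(1+0.0072917)^240 = 5.71818037 and (1+0.0072917)^197 = 4.18391146, so the balance is 44,000 × (5.71818037 − 4.18391146) / (5.71818037 − 1) = £14,308.02.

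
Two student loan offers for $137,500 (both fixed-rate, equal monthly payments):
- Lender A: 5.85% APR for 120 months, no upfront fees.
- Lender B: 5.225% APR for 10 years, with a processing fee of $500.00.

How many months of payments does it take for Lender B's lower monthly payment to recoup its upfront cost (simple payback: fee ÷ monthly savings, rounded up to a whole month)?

12 months

Lender A: monthly rate = 5.85%/12 = 0.0048750; payment = 137,500 × 0.0048750 / (1 − (1+0.0048750)^−120) = $1,516.20.
Lender B: monthly rate = 5.225%/12 = 0.0043542; payment = 137,500 × 0.0043542 / (1 − (1+0.0043542)^−120) = $1,473.57.
Monthly savings = $1,516.20 − $1,473.57 = $42.63.
Break-even = $500.00 / $42.63 = 11.73 → 12 months.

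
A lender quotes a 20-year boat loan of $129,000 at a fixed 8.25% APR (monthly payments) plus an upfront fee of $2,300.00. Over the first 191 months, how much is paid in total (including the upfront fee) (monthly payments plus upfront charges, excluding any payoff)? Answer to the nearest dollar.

$212,240

At 8.25% the monthly rate is 0.0068750, so the payment is 129,000 × 0.0068750 / (1 − 1.0068750^−240) = $1,099.16.
Total outlay = 191 × $1,099.16 + $2,300.00 = $212,239.56.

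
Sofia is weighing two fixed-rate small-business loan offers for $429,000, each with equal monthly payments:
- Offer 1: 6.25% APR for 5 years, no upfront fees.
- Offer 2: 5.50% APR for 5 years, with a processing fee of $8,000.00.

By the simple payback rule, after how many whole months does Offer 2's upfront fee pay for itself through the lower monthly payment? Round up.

54 months

Offer 1: monthly rate = 6.25%/12 = 0.0052083; payment = 429,000 × 0.0052083 / (1 − (1+0.0052083)^−60) = $8,343.73.
Offer 2: monthly rate = 5.5%/12 = 0.0045833; payment = 429,000 × 0.0045833 / (1 − (1+0.0045833)^−60) = $8,194.40.
Monthly savings = $8,343.73 − $8,194.40 = $149.33.
Break-even = $8,000.00 / $149.33 = 53.57 → 54 months.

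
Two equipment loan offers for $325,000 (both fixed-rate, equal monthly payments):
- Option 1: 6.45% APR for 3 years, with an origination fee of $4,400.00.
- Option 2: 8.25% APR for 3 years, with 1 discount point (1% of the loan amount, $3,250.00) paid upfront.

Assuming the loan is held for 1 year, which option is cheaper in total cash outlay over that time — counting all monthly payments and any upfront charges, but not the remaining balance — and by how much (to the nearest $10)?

Option 1: at 6.45% the monthly rate is 0.0053750, so the payment is 325,000 × 0.0053750 / (1 − 1.0053750^−36) = $9,953.53.
Option 2: monthly rate = 8.25%/12 = 0.0068750; payment = 325,000 × 0.0068750 / (1 − (1+0.0068750)^−36) = $10,221.84.
Over 12 months: Option 1 costs 12 × $9,953.53 + $4,400.00 = $123,842.36; Option 2 costs 12 × $10,221.84 + $3,250.00 = $125,912.08.
Option 1 is cheaper by $125,912.08 − $123,842.36 = $2,069.72.

Option 1 by $2,070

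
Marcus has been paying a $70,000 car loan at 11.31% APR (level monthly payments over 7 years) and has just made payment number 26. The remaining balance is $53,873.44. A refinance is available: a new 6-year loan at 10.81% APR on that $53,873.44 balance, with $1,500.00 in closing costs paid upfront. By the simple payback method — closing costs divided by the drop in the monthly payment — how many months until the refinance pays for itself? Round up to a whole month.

8 months

Current payment = 70,000 × 11.31%/12 / (1 − (1+0.0094250)^−84) = $1,210.01.
Refinanced payment = 53,873.44 × 0.0090083 / (1 − (1+0.0090083)^−72) = $1,020.20.
Monthly savings = $1,210.01 − $1,020.20 = $189.81.
Break-even = $1,500.00 / $189.81 = 7.90 → 8 months.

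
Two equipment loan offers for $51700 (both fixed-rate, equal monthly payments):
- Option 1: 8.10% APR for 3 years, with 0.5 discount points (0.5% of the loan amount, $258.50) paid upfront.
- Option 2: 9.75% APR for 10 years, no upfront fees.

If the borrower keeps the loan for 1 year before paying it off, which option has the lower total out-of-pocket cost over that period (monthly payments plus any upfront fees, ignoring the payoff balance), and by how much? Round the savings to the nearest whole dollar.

Option 2 by $11,615

Option 1: monthly rate = 8.1%/12 = 0.0067500; payment = 51,700 × 0.0067500 / (1 − (1+0.0067500)^−36) = $1,622.48.
Option 2: monthly rate = 9.75%/12 = 0.0081250; payment = 51,700 × 0.0081250 / (1 − (1+0.0081250)^−120) = $676.08.
Over 12 months: Option 1 costs 12 × $1,622.48 + $258.50 = $19,728.26; Option 2 costs 12 × $676.08 = $8,112.96.
Option 2 is cheaper by $19,728.26 − $8,112.96 = $11,615.30.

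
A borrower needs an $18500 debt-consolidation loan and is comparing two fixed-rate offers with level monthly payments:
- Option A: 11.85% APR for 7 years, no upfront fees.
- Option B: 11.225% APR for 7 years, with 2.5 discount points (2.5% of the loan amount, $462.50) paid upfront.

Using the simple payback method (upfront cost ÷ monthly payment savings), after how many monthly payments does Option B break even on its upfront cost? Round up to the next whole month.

76 months

Option A: at 11.85% the monthly rate is 0.0098750, so the payment is 18,500 × 0.0098750 / (1 − 1.0098750^−84) = $325.09.
Option B: monthly rate = 11.225%/12 = 0.0093542; payment = 18,500 × 0.0093542 / (1 − (1+0.0093542)^−84) = $318.96.
Monthly savings = $325.09 − $318.96 = $6.13.
Break-even = $462.50 / $6.13 = 75.45 → 76 months.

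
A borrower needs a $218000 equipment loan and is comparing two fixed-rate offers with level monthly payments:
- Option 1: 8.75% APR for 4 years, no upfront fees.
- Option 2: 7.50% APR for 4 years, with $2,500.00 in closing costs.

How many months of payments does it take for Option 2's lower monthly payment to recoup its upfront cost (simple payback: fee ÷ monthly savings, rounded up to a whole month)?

Option 1: at 8.75% the monthly rate is 0.0072917, so the payment is 218,000 × 0.0072917 / (1 − 1.0072917^−48) = $5,399.10.
Option 2: monthly rate = 7.5%/12 = 0.0062500; payment = 218,000 × 0.0062500 / (1 − (1+0.0062500)^−48) = $5,271.00.
Monthly savings = $5,399.10 − $5,271.00 = $128.10.
Break-even = $2,500.00 / $128.10 = 19.52 → 20 months.

20 months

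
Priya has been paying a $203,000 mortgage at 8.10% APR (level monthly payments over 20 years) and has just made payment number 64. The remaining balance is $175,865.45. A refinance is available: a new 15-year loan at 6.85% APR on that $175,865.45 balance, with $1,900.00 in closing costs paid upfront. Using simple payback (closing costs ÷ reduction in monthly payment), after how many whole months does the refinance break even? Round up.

14 months

Current payment = 203,000 × 8.1%/12 / (1 − (1+0.0067500)^−240) = $1,710.63.
Refinanced payment = 175,865.45 × 0.0057083 / (1 − (1+0.0057083)^−180) = $1,566.02.
Monthly savings = $1,710.63 − $1,566.02 = $144.61.
Break-even = $1,900.00 / $144.61 = 13.14 → 14 months.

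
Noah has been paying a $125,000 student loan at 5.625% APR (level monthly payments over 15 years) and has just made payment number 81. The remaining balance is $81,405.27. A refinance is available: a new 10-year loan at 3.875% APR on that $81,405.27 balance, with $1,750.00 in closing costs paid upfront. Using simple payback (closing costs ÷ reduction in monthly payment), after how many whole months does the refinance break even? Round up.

9 months

Current payment = 125,000 × 5.625%/12 / (1 − (1+0.0046875)^−180) = $1,029.66.
Refinanced payment = 81,405.27 × 0.0032292 / (1 − (1+0.0032292)^−120) = $819.36.
Monthly savings = $1,029.66 − $819.36 = $210.30.
Break-even = $1,750.00 / $210.30 = 8.32 → 9 months.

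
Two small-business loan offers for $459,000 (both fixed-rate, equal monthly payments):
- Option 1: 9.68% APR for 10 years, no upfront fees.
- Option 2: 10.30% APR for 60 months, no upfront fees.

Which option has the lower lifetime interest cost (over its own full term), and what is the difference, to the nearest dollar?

Option 2 by $128,944

Option 1: at 9.68% the monthly rate is 0.0080667, so the payment is 459,000 × 0.0080667 / (1 − 1.0080667^−120) = $5,984.68.
Total interest on Option 1 = 120 × $5,984.68 − $459,000 = $259,161.60.
Option 2: monthly rate = 10.3%/12 = 0.0085833; payment = 459,000 × 0.0085833 / (1 − (1+0.0085833)^−60) = $9,820.29.
Total interest on Option 2 = 60 × $9,820.29 − $459,000 = $130,217.40.
Option 2 is lower by $128,944.20.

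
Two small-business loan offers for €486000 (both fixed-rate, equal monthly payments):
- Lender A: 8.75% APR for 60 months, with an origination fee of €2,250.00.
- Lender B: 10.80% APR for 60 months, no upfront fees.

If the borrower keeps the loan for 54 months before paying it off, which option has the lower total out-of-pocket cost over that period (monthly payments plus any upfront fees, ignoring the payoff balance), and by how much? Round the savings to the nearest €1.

Lender A: at 8.75% the monthly rate is 0.0072917, so the payment is 486,000 × 0.0072917 / (1 − 1.0072917^−60) = €10,029.70.
Lender B: at 10.80% the monthly rate is 0.0090000, so the payment is 486,000 × 0.0090000 / (1 − 1.0090000^−60) = €10,518.41.
Over 54 months: Lender A costs 54 × €10,029.70 + €2,250.00 = €543,853.80; Lender B costs 54 × €10,518.41 = €567,994.14.
Lender A is cheaper by €567,994.14 − €543,853.80 = €24,140.34.

Lender A by €24,140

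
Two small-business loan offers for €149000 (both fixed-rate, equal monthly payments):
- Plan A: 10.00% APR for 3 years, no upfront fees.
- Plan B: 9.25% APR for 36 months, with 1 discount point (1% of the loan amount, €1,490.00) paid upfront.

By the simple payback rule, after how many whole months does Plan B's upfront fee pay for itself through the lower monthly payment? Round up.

29 months

Plan A: at 10.00% the monthly rate is 0.0083333, so the payment is 149,000 × 0.0083333 / (1 − 1.0083333^−36) = €4,807.81.
Plan B: monthly rate = 9.25%/12 = 0.0077083; payment = 149,000 × 0.0077083 / (1 − (1+0.0077083)^−36) = €4,755.52.
Monthly savings = €4,807.81 − €4,755.52 = €52.29.
Break-even = €1,490.00 / €52.29 = 28.49 → 29 months.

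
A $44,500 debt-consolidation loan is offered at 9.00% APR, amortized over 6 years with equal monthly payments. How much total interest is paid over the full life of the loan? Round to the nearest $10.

$13,250

Monthly rate = 9%/12 = 0.0075000; payment = 44,500 × 0.0075000 / (1 − (1+0.0075000)^−72) = $802.14.
Total paid = 72 × $802.14 = $57,754.08; interest = $57,754.08 − $44,500 = $13,254.08.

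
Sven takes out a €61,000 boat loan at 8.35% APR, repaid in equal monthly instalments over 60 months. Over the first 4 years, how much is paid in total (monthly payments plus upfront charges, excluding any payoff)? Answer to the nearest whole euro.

€59,861

At 8.35% the monthly rate is 0.0069583, so the payment is 61,000 × 0.0069583 / (1 − 1.0069583^−60) = €1,247.10.
Total outlay = 48 × €1,247.10 = €59,860.80.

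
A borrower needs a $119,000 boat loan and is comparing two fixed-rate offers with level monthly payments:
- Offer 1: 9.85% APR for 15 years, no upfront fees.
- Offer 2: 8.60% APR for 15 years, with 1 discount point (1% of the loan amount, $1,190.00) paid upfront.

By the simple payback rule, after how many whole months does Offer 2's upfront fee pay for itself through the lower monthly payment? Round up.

Offer 1: monthly rate = 9.85%/12 = 0.0082083; payment = 119,000 × 0.0082083 / (1 − (1+0.0082083)^−180) = $1,267.88.
Offer 2: at 8.60% the monthly rate is 0.0071667, so the payment is 119,000 × 0.0071667 / (1 − 1.0071667^−180) = $1,178.83.
Monthly savings = $1,267.88 − $1,178.83 = $89.05.
Break-even = $1,190.00 / $89.05 = 13.36 → 14 months.

14 months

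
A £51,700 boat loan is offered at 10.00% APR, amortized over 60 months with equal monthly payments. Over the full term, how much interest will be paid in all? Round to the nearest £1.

£14,208

At 10.00% the monthly rate is 0.0083333, so the payment is 51,700 × 0.0083333 / (1 − 1.0083333^−60) = £1,098.47.
Total paid = 60 × £1,098.47 = £65,908.20; interest = £65,908.20 − £51,700 = £14,208.20.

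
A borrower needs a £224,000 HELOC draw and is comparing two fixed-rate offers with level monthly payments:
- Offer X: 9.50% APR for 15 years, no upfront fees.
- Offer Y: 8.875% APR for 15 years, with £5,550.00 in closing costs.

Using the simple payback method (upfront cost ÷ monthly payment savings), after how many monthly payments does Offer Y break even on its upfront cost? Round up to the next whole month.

67 months

Offer X: monthly rate = 9.5%/12 = 0.0079167; payment = 224,000 × 0.0079167 / (1 − (1+0.0079167)^−180) = £2,339.06.
Offer Y: at 8.875% the monthly rate is 0.0073958, so the payment is 224,000 × 0.0073958 / (1 − 1.0073958^−180) = £2,255.33.
Monthly savings = £2,339.06 − £2,255.33 = £83.73.
Break-even = £5,550.00 / £83.73 = 66.28 → 67 months.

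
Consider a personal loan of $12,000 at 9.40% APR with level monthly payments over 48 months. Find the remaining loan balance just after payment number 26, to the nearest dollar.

With monthly rate i = 9.4%/12 = 0.0078333, the balance after k of n payments is P · [(1+i)^n − (1+i)^k] / [(1+i)^n − 1].
(1+0.0078333)^48 = 1.45431497 and (1+0.0078333)^26 = 1.22491703, so the balance is 12,000 × (1.45431497 − 1.22491703) / (1.45431497 − 1) = $6,059.18.

$6,059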